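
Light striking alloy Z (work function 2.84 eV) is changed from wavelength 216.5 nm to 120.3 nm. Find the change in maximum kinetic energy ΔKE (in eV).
4.5795 eV

Using Einstein's equation: KE_max = hc/λ - φ

For λ₁ = 216.5 nm:
KE₁ = hc/λ₁ - φ = 5.7268 - 2.84 = 2.8868 eV

For λ₂ = 120.3 nm:
KE₂ = hc/λ₂ - φ = 10.3063 - 2.84 = 7.4663 eV

Change in KE:
ΔKE = KE₂ - KE₁ = 7.4663 - 2.8868 = 4.5795 eV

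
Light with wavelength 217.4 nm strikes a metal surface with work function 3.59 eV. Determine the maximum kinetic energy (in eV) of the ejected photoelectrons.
2.1130 eV

Using Einstein's photoelectric equation: KE_max = hf - φ = hc/λ - φ

First, calculate the photon energy:
E_photon = hc/λ = (6.626×10⁻³⁴ J·s)(3×10⁸ m/s) / (217.4×10⁻⁹ m)
E_photon = 5.7030 eV

Then, the maximum kinetic energy:
KE_max = E_photon - φ = 5.7030 eV - 3.59 eV = 2.1130 eV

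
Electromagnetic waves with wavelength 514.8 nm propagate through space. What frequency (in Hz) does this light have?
5.8235e+14 Hz

Using the wave equation: c = fλ

Solving for frequency:
f = c/λ = (3×10⁸ m/s) / (514.8×10⁻⁹ m)
f = 5.8235e+14 Hz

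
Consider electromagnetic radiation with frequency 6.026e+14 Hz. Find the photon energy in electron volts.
2.4922 eV

Using E = hf:

E = hf = (6.626×10⁻³⁴ J·s)(6.026e+14 Hz)
E = 2.4922 eV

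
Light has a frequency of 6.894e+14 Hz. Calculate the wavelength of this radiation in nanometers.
434.86 nm

Using the wave equation: c = fλ

Solving for wavelength:
λ = c/f = (3×10⁸ m/s) / (6.894e+14 Hz)
λ = 434.86 nm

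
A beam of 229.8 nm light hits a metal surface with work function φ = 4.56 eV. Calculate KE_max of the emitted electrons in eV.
0.8353 eV

Using Einstein's photoelectric equation: KE_max = hf - φ = hc/λ - φ

First, calculate the photon energy:
E_photon = hc/λ = (6.626×10⁻³⁴ J·s)(3×10⁸ m/s) / (229.8×10⁻⁹ m)
E_photon = 5.3953 eV

Then, the maximum kinetic energy:
KE_max = E_photon - φ = 5.3953 eV - 4.56 eV = 0.8353 eV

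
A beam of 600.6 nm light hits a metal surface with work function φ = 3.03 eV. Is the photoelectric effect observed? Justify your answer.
No

For photoemission, the photon energy must exceed the work function.

Photon energy: E = hc/λ = 2.0643 eV
Work function: φ = 3.03 eV

Since E_photon (2.0643 eV) < φ (3.03 eV), photoemission will NOT occur.
The threshold wavelength is λ₀ = hc/φ = 409.2 nm.
Since 600.6 nm > 409.2 nm, the photons lack sufficient energy.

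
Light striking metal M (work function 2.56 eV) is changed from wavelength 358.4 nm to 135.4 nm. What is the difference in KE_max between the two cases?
5.6975 eV

Using Einstein's equation: KE_max = hc/λ - φ

For λ₁ = 358.4 nm:
KE₁ = hc/λ₁ - φ = 3.4594 - 2.56 = 0.8994 eV

For λ₂ = 135.4 nm:
KE₂ = hc/λ₂ - φ = 9.1569 - 2.56 = 6.5969 eV

Change in KE:
ΔKE = KE₂ - KE₁ = 6.5969 - 0.8994 = 5.6975 eV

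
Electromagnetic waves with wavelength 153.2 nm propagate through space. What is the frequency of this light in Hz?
1.9569e+15 Hz

Using the wave equation: c = fλ

Solving for frequency:
f = c/λ = (3×10⁸ m/s) / (153.2×10⁻⁹ m)
f = 1.9569e+15 Hz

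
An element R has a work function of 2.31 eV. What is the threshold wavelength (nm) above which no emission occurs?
536.73 nm

The threshold wavelength is when the photon energy equals the work function:
hc/λ₀ = φ

Solving for λ₀:
λ₀ = hc/φ = (6.626×10⁻³⁴ J·s)(3×10⁸ m/s) / (2.31 eV × 1.602×10⁻¹⁹ J/eV)
λ₀ = 536.73 nm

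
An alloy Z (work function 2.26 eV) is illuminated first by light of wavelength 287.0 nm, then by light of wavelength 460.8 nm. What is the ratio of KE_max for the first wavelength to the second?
4.7837

Using Einstein's equation: KE_max = hc/λ - φ

For λ₁ = 287.0 nm:
E₁ = hc/λ₁ = 4.3200 eV
KE₁ = E₁ - φ = 4.3200 - 2.26 = 2.0600 eV

For λ₂ = 460.8 nm:
E₂ = hc/λ₂ = 2.6906 eV
KE₂ = E₂ - φ = 2.6906 - 2.26 = 0.4306 eV

Ratio: KE₁/KE₂ = 2.0600/0.4306 = 4.7837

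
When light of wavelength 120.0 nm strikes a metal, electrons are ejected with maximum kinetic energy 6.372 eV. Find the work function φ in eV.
3.96 eV

From Einstein's photoelectric equation: KE_max = hf - φ = hc/λ - φ

Rearranging for φ:
φ = hc/λ - KE_max

Calculate photon energy:
E_photon = hc/λ = 10.3320 eV

Therefore:
φ = 10.3320 - 6.372 = 3.96 eV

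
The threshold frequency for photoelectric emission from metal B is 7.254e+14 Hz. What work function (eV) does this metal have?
3.00 eV

At the threshold frequency, photon energy equals work function:
φ = hf₀

Calculating:
φ = (6.626×10⁻³⁴ J·s)(7.254e+14 Hz)
φ = 3.00 eV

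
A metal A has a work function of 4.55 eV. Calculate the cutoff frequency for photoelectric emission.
1.1002e+15 Hz

The threshold frequency is when the photon energy equals the work function:
hf₀ = φ

Solving for f₀:
f₀ = φ/h = (4.55 eV × 1.602×10⁻¹⁹ J/eV) / (6.626×10⁻³⁴ J·s)
f₀ = 1.1002e+15 Hz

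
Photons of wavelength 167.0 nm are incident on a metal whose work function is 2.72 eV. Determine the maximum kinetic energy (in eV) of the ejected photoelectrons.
4.7042 eV

Using Einstein's photoelectric equation: KE_max = hf - φ = hc/λ - φ

First, calculate the photon energy:
E_photon = hc/λ = (6.626×10⁻³⁴ J·s)(3×10⁸ m/s) / (167.0×10⁻⁹ m)
E_photon = 7.4242 eV

Then, the maximum kinetic energy:
KE_max = E_photon - φ = 7.4242 eV - 2.72 eV = 4.7042 eV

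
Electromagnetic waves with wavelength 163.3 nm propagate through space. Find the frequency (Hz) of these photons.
1.8358e+15 Hz

Using the wave equation: c = fλ

Solving for frequency:
f = c/λ = (3×10⁸ m/s) / (163.3×10⁻⁹ m)
f = 1.8358e+15 Hz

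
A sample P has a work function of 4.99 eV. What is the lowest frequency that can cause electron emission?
1.2066e+15 Hz

The threshold frequency is when the photon energy equals the work function:
hf₀ = φ

Solving for f₀:
f₀ = φ/h = (4.99 eV × 1.602×10⁻¹⁹ J/eV) / (6.626×10⁻³⁴ J·s)
f₀ = 1.2066e+15 Hz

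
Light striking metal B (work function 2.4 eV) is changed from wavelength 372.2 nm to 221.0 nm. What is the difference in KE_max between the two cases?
2.2790 eV

Using Einstein's equation: KE_max = hc/λ - φ

For λ₁ = 372.2 nm:
KE₁ = hc/λ₁ - φ = 3.3311 - 2.4 = 0.9311 eV

For λ₂ = 221.0 nm:
KE₂ = hc/λ₂ - φ = 5.6101 - 2.4 = 3.2101 eV

Change in KE:
ΔKE = KE₂ - KE₁ = 3.2101 - 0.9311 = 2.2790 eV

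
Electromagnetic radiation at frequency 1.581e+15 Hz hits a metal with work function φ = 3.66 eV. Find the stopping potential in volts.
2.8785 V

The stopping potential V_s satisfies: eV_s = KE_max

First, find KE_max using Einstein's equation:
E_photon = hf = (6.626×10⁻³⁴ J·s)(1.581e+15 Hz) = 6.5385 eV
KE_max = E_photon - φ = 6.5385 - 3.66 = 2.8785 eV

Since eV_s = KE_max:
V_s = KE_max/e = 2.8785 V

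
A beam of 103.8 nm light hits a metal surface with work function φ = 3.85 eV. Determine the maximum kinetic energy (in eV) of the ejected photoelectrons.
8.0945 eV

Using Einstein's photoelectric equation: KE_max = hf - φ = hc/λ - φ

First, calculate the photon energy:
E_photon = hc/λ = (6.626×10⁻³⁴ J·s)(3×10⁸ m/s) / (103.8×10⁻⁹ m)
E_photon = 11.9445 eV

Then, the maximum kinetic energy:
KE_max = E_photon - φ = 11.9445 eV - 3.85 eV = 8.0945 eV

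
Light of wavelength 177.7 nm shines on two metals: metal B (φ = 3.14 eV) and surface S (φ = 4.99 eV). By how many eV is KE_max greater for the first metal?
1.8500 eV

Using KE_max = hc/λ - φ for each metal:

Photon energy: E = hc/λ = 6.9772 eV

For metal B (φ₁ = 3.14 eV):
KE₁ = E - φ₁ = 6.9772 - 3.14 = 3.8372 eV

For surface S (φ₂ = 4.99 eV):
KE₂ = E - φ₂ = 6.9772 - 4.99 = 1.9872 eV

Difference:
ΔKE = KE₁ - KE₂ = 3.8372 - 1.9872 = 1.8500 eV

Note: The difference equals the difference in work functions: 4.99 - 3.14 = 1.85 eV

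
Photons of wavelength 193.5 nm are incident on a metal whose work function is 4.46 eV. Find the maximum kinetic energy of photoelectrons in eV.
1.9475 eV

Using Einstein's photoelectric equation: KE_max = hf - φ = hc/λ - φ

First, calculate the photon energy:
E_photon = hc/λ = (6.626×10⁻³⁴ J·s)(3×10⁸ m/s) / (193.5×10⁻⁹ m)
E_photon = 6.4075 eV

Then, the maximum kinetic energy:
KE_max = E_photon - φ = 6.4075 eV - 4.46 eV = 1.9475 eV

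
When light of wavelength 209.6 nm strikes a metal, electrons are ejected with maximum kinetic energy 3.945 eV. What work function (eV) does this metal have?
1.97 eV

From Einstein's photoelectric equation: KE_max = hf - φ = hc/λ - φ

Rearranging for φ:
φ = hc/λ - KE_max

Calculate photon energy:
E_photon = hc/λ = 5.9153 eV

Therefore:
φ = 5.9153 - 3.945 = 1.97 eV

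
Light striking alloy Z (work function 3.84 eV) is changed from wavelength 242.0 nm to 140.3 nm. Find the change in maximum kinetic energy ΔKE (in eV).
3.7138 eV

Using Einstein's equation: KE_max = hc/λ - φ

For λ₁ = 242.0 nm:
KE₁ = hc/λ₁ - φ = 5.1233 - 3.84 = 1.2833 eV

For λ₂ = 140.3 nm:
KE₂ = hc/λ₂ - φ = 8.8371 - 3.84 = 4.9971 eV

Change in KE:
ΔKE = KE₂ - KE₁ = 4.9971 - 1.2833 = 3.7138 eV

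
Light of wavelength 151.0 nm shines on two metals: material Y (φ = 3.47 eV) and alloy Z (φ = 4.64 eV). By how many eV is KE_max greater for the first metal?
1.1700 eV

Using KE_max = hc/λ - φ for each metal:

Photon energy: E = hc/λ = 8.2109 eV

For material Y (φ₁ = 3.47 eV):
KE₁ = E - φ₁ = 8.2109 - 3.47 = 4.7409 eV

For alloy Z (φ₂ = 4.64 eV):
KE₂ = E - φ₂ = 8.2109 - 4.64 = 3.5709 eV

Difference:
ΔKE = KE₁ - KE₂ = 4.7409 - 3.5709 = 1.1700 eV

Note: The difference equals the difference in work functions: 4.64 - 3.47 = 1.17 eV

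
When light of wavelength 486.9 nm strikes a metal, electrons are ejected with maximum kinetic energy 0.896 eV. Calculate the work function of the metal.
1.65 eV

From Einstein's photoelectric equation: KE_max = hf - φ = hc/λ - φ

Rearranging for φ:
φ = hc/λ - KE_max

Calculate photon energy:
E_photon = hc/λ = 2.5464 eV

Therefore:
φ = 2.5464 - 0.896 = 1.65 eV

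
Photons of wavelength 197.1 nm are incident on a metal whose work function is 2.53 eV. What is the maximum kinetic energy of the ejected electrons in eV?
3.7604 eV

Using Einstein's photoelectric equation: KE_max = hf - φ = hc/λ - φ

First, calculate the photon energy:
E_photon = hc/λ = (6.626×10⁻³⁴ J·s)(3×10⁸ m/s) / (197.1×10⁻⁹ m)
E_photon = 6.2904 eV

Then, the maximum kinetic energy:
KE_max = E_photon - φ = 6.2904 eV - 2.53 eV = 3.7604 eV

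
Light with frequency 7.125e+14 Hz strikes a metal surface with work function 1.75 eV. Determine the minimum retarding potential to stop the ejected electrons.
1.1967 V

The stopping potential V_s satisfies: eV_s = KE_max

First, find KE_max using Einstein's equation:
E_photon = hf = (6.626×10⁻³⁴ J·s)(7.125e+14 Hz) = 2.9467 eV
KE_max = E_photon - φ = 2.9467 - 1.75 = 1.1967 eV

Since eV_s = KE_max:
V_s = KE_max/e = 1.1967 V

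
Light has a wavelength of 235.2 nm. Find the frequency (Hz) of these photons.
1.2746e+15 Hz

Using the wave equation: c = fλ

Solving for frequency:
f = c/λ = (3×10⁸ m/s) / (235.2×10⁻⁹ m)
f = 1.2746e+15 Hz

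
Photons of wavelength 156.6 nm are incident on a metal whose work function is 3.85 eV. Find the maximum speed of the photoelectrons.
1.1961e+06 m/s

First, find the maximum kinetic energy:
E_photon = hc/λ = 7.9173 eV
KE_max = E_photon - φ = 7.9173 - 3.85 = 4.0673 eV

Convert to Joules: KE_max = 4.0673 × 1.602×10⁻¹⁹ J = 6.5165e-19 J

Then use KE = ½mv² to find velocity:
v = √(2·KE/m) = √(2 × 6.5165e-19 J / 9.109e-31 kg)
v = 1.1961e+06 m/s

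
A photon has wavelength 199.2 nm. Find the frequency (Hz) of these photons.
1.5050e+15 Hz

Using the wave equation: c = fλ

Solving for frequency:
f = c/λ = (3×10⁸ m/s) / (199.2×10⁻⁹ m)
f = 1.5050e+15 Hz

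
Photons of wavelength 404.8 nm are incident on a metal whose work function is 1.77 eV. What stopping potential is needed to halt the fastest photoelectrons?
1.2929 V

The stopping potential V_s satisfies: eV_s = KE_max

First, find KE_max using Einstein's equation:
E_photon = hc/λ = 3.0629 eV
KE_max = E_photon - φ = 3.0629 - 1.77 = 1.2929 eV

Since eV_s = KE_max:
V_s = KE_max/e = 1.2929 V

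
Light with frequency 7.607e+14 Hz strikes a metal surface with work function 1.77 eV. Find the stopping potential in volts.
1.3760 V

The stopping potential V_s satisfies: eV_s = KE_max

First, find KE_max using Einstein's equation:
E_photon = hf = (6.626×10⁻³⁴ J·s)(7.607e+14 Hz) = 3.1460 eV
KE_max = E_photon - φ = 3.1460 - 1.77 = 1.3760 eV

Since eV_s = KE_max:
V_s = KE_max/e = 1.3760 V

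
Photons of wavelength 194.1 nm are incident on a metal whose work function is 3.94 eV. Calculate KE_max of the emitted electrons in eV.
2.4476 eV

Using Einstein's photoelectric equation: KE_max = hf - φ = hc/λ - φ

First, calculate the photon energy:
E_photon = hc/λ = (6.626×10⁻³⁴ J·s)(3×10⁸ m/s) / (194.1×10⁻⁹ m)
E_photon = 6.3876 eV

Then, the maximum kinetic energy:
KE_max = E_photon - φ = 6.3876 eV - 3.94 eV = 2.4476 eV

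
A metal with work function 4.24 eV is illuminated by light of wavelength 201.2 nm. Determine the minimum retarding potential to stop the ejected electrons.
1.9222 V

The stopping potential V_s satisfies: eV_s = KE_max

First, find KE_max using Einstein's equation:
E_photon = hc/λ = 6.1622 eV
KE_max = E_photon - φ = 6.1622 - 4.24 = 1.9222 eV

Since eV_s = KE_max:
V_s = KE_max/e = 1.9222 V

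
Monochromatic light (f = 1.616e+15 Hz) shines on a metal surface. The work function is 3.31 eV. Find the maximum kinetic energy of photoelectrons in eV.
3.3732 eV

Using Einstein's photoelectric equation: KE_max = hf - φ

First, calculate the photon energy:
E_photon = hf = (6.626×10⁻³⁴ J·s)(1.616e+15 Hz)
E_photon = 6.6832 eV

Then, the maximum kinetic energy:
KE_max = E_photon - φ = 6.6832 eV - 3.31 eV = 3.3732 eV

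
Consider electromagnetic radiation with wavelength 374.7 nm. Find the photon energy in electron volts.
3.3089 eV

Using E = hf = hc/λ:

E = hc/λ = (6.626×10⁻³⁴ J·s)(3×10⁸ m/s) / (374.7×10⁻⁹ m)
E = 3.3089 eV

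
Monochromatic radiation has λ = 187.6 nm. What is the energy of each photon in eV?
6.6090 eV

Using E = hf = hc/λ:

E = hc/λ = (6.626×10⁻³⁴ J·s)(3×10⁸ m/s) / (187.6×10⁻⁹ m)
E = 6.6090 eV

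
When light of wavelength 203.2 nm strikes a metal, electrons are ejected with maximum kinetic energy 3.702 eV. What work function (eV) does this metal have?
2.40 eV

From Einstein's photoelectric equation: KE_max = hf - φ = hc/λ - φ

Rearranging for φ:
φ = hc/λ - KE_max

Calculate photon energy:
E_photon = hc/λ = 6.1016 eV

Therefore:
φ = 6.1016 - 3.702 = 2.40 eV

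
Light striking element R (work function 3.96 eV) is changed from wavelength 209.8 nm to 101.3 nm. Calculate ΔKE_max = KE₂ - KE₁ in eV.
6.3297 eV

Using Einstein's equation: KE_max = hc/λ - φ

For λ₁ = 209.8 nm:
KE₁ = hc/λ₁ - φ = 5.9096 - 3.96 = 1.9496 eV

For λ₂ = 101.3 nm:
KE₂ = hc/λ₂ - φ = 12.2393 - 3.96 = 8.2793 eV

Change in KE:
ΔKE = KE₂ - KE₁ = 8.2793 - 1.9496 = 6.3297 eV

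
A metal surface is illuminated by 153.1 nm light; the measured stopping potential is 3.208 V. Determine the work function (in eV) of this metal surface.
4.89 eV

The stopping potential gives the maximum kinetic energy: KE_max = eV_s = 3.208 eV

From Einstein's photoelectric equation: KE_max = hc/λ - φ
Rearranging: φ = hc/λ - KE_max

Calculate photon energy:
E_photon = hc/λ = (6.626×10⁻³⁴ J·s)(3×10⁸ m/s) / (153.1×10⁻⁹ m) = 8.0982 eV

Therefore:
φ = 8.0982 - 3.208 = 4.89 eV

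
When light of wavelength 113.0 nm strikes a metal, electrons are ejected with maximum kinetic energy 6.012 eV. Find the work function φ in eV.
4.96 eV

From Einstein's photoelectric equation: KE_max = hf - φ = hc/λ - φ

Rearranging for φ:
φ = hc/λ - KE_max

Calculate photon energy:
E_photon = hc/λ = 10.9721 eV

Therefore:
φ = 10.9721 - 6.012 = 4.96 eV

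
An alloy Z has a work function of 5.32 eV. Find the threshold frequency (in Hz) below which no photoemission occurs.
1.2864e+15 Hz

The threshold frequency is when the photon energy equals the work function:
hf₀ = φ

Solving for f₀:
f₀ = φ/h = (5.32 eV × 1.602×10⁻¹⁹ J/eV) / (6.626×10⁻³⁴ J·s)
f₀ = 1.2864e+15 Hz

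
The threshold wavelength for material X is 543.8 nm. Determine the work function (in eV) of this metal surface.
2.28 eV

At the threshold wavelength, photon energy equals work function:
φ = hc/λ₀

Calculating:
φ = (6.626×10⁻³⁴ J·s)(3×10⁸ m/s) / (543.8×10⁻⁹ m)
φ = 2.28 eV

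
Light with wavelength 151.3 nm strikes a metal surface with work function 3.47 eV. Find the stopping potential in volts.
4.7246 V

The stopping potential V_s satisfies: eV_s = KE_max

First, find KE_max using Einstein's equation:
E_photon = hc/λ = 8.1946 eV
KE_max = E_photon - φ = 8.1946 - 3.47 = 4.7246 eV

Since eV_s = KE_max:
V_s = KE_max/e = 4.7246 V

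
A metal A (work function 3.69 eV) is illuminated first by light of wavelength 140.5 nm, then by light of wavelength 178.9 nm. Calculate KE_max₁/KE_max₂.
1.5845

Using Einstein's equation: KE_max = hc/λ - φ

For λ₁ = 140.5 nm:
E₁ = hc/λ₁ = 8.8245 eV
KE₁ = E₁ - φ = 8.8245 - 3.69 = 5.1345 eV

For λ₂ = 178.9 nm:
E₂ = hc/λ₂ = 6.9304 eV
KE₂ = E₂ - φ = 6.9304 - 3.69 = 3.2404 eV

Ratio: KE₁/KE₂ = 5.1345/3.2404 = 1.5845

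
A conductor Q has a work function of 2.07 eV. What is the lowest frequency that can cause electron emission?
5.0052e+14 Hz

The threshold frequency is when the photon energy equals the work function:
hf₀ = φ

Solving for f₀:
f₀ = φ/h = (2.07 eV × 1.602×10⁻¹⁹ J/eV) / (6.626×10⁻³⁴ J·s)
f₀ = 5.0052e+14 Hz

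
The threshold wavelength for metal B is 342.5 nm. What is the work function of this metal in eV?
3.62 eV

At the threshold wavelength, photon energy equals work function:
φ = hc/λ₀

Calculating:
φ = (6.626×10⁻³⁴ J·s)(3×10⁸ m/s) / (342.5×10⁻⁹ m)
φ = 3.62 eV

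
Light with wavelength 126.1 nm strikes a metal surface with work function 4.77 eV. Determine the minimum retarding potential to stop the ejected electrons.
5.0622 V

The stopping potential V_s satisfies: eV_s = KE_max

First, find KE_max using Einstein's equation:
E_photon = hc/λ = 9.8322 eV
KE_max = E_photon - φ = 9.8322 - 4.77 = 5.0622 eV

Since eV_s = KE_max:
V_s = KE_max/e = 5.0622 V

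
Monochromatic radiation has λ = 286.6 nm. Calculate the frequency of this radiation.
1.0460e+15 Hz

Using the wave equation: c = fλ

Solving for frequency:
f = c/λ = (3×10⁸ m/s) / (286.6×10⁻⁹ m)
f = 1.0460e+15 Hz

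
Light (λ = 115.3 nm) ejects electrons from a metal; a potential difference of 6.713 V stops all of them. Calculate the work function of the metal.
4.04 eV

The stopping potential gives the maximum kinetic energy: KE_max = eV_s = 6.713 eV

From Einstein's photoelectric equation: KE_max = hc/λ - φ
Rearranging: φ = hc/λ - KE_max

Calculate photon energy:
E_photon = hc/λ = (6.626×10⁻³⁴ J·s)(3×10⁸ m/s) / (115.3×10⁻⁹ m) = 10.7532 eV

Therefore:
φ = 10.7532 - 6.713 = 4.04 eV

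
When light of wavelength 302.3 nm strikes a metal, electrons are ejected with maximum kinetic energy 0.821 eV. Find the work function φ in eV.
3.28 eV

From Einstein's photoelectric equation: KE_max = hf - φ = hc/λ - φ

Rearranging for φ:
φ = hc/λ - KE_max

Calculate photon energy:
E_photon = hc/λ = 4.1014 eV

Therefore:
φ = 4.1014 - 0.821 = 3.28 eV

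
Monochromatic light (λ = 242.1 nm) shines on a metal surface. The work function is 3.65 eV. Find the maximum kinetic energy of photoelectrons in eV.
1.4712 eV

Using Einstein's photoelectric equation: KE_max = hf - φ = hc/λ - φ

First, calculate the photon energy:
E_photon = hc/λ = (6.626×10⁻³⁴ J·s)(3×10⁸ m/s) / (242.1×10⁻⁹ m)
E_photon = 5.1212 eV

Then, the maximum kinetic energy:
KE_max = E_photon - φ = 5.1212 eV - 3.65 eV = 1.4712 eV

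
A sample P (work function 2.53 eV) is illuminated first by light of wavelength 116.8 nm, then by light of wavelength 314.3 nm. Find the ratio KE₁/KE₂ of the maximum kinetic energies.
5.7148

Using Einstein's equation: KE_max = hc/λ - φ

For λ₁ = 116.8 nm:
E₁ = hc/λ₁ = 10.6151 eV
KE₁ = E₁ - φ = 10.6151 - 2.53 = 8.0851 eV

For λ₂ = 314.3 nm:
E₂ = hc/λ₂ = 3.9448 eV
KE₂ = E₂ - φ = 3.9448 - 2.53 = 1.4148 eV

Ratio: KE₁/KE₂ = 8.0851/1.4148 = 5.7148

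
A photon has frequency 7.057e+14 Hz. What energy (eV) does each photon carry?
2.9185 eV

Using E = hf:

E = hf = (6.626×10⁻³⁴ J·s)(7.057e+14 Hz)
E = 2.9185 eV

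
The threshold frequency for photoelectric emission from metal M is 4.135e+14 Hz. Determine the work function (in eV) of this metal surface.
1.71 eV

At the threshold frequency, photon energy equals work function:
φ = hf₀

Calculating:
φ = (6.626×10⁻³⁴ J·s)(4.135e+14 Hz)
φ = 1.71 eV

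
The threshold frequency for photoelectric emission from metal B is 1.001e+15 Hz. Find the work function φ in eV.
4.14 eV

At the threshold frequency, photon energy equals work function:
φ = hf₀

Calculating:
φ = (6.626×10⁻³⁴ J·s)(1.001e+15 Hz)
φ = 4.14 eV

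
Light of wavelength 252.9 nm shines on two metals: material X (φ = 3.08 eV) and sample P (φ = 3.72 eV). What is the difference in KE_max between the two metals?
0.6400 eV

Using KE_max = hc/λ - φ for each metal:

Photon energy: E = hc/λ = 4.9025 eV

For material X (φ₁ = 3.08 eV):
KE₁ = E - φ₁ = 4.9025 - 3.08 = 1.8225 eV

For sample P (φ₂ = 3.72 eV):
KE₂ = E - φ₂ = 4.9025 - 3.72 = 1.1825 eV

Difference:
ΔKE = KE₁ - KE₂ = 1.8225 - 1.1825 = 0.6400 eV

Note: The difference equals the difference in work functions: 3.72 - 3.08 = 0.64 eV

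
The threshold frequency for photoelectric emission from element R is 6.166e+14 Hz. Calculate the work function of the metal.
2.55 eV

At the threshold frequency, photon energy equals work function:
φ = hf₀

Calculating:
φ = (6.626×10⁻³⁴ J·s)(6.166e+14 Hz)
φ = 2.55 eV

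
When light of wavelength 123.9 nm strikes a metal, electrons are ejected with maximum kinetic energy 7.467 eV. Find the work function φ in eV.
2.54 eV

From Einstein's photoelectric equation: KE_max = hf - φ = hc/λ - φ

Rearranging for φ:
φ = hc/λ - KE_max

Calculate photon energy:
E_photon = hc/λ = 10.0068 eV

Therefore:
φ = 10.0068 - 7.467 = 2.54 eV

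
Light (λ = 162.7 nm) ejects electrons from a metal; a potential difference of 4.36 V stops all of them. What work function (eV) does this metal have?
3.26 eV

The stopping potential gives the maximum kinetic energy: KE_max = eV_s = 4.36 eV

From Einstein's photoelectric equation: KE_max = hc/λ - φ
Rearranging: φ = hc/λ - KE_max

Calculate photon energy:
E_photon = hc/λ = (6.626×10⁻³⁴ J·s)(3×10⁸ m/s) / (162.7×10⁻⁹ m) = 7.6204 eV

Therefore:
φ = 7.6204 - 4.36 = 3.26 eV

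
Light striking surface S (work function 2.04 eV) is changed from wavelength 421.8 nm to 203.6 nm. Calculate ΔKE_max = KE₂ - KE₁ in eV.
3.1502 eV

Using Einstein's equation: KE_max = hc/λ - φ

For λ₁ = 421.8 nm:
KE₁ = hc/λ₁ - φ = 2.9394 - 2.04 = 0.8994 eV

For λ₂ = 203.6 nm:
KE₂ = hc/λ₂ - φ = 6.0896 - 2.04 = 4.0496 eV

Change in KE:
ΔKE = KE₂ - KE₁ = 4.0496 - 0.8994 = 3.1502 eV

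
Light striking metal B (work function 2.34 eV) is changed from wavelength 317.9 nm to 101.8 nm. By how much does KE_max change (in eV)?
8.2791 eV

Using Einstein's equation: KE_max = hc/λ - φ

For λ₁ = 317.9 nm:
KE₁ = hc/λ₁ - φ = 3.9001 - 2.34 = 1.5601 eV

For λ₂ = 101.8 nm:
KE₂ = hc/λ₂ - φ = 12.1792 - 2.34 = 9.8392 eV

Change in KE:
ΔKE = KE₂ - KE₁ = 9.8392 - 1.5601 = 8.2791 eV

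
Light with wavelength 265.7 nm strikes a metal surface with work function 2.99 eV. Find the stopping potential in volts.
1.6763 V

The stopping potential V_s satisfies: eV_s = KE_max

First, find KE_max using Einstein's equation:
E_photon = hc/λ = 4.6663 eV
KE_max = E_photon - φ = 4.6663 - 2.99 = 1.6763 eV

Since eV_s = KE_max:
V_s = KE_max/e = 1.6763 V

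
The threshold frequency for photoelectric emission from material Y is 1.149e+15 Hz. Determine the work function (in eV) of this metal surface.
4.75 eV

At the threshold frequency, photon energy equals work function:
φ = hf₀

Calculating:
φ = (6.626×10⁻³⁴ J·s)(1.149e+15 Hz)
φ = 4.75 eV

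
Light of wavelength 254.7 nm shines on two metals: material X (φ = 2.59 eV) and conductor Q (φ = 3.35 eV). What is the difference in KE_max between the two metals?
0.7600 eV

Using KE_max = hc/λ - φ for each metal:

Photon energy: E = hc/λ = 4.8679 eV

For material X (φ₁ = 2.59 eV):
KE₁ = E - φ₁ = 4.8679 - 2.59 = 2.2779 eV

For conductor Q (φ₂ = 3.35 eV):
KE₂ = E - φ₂ = 4.8679 - 3.35 = 1.5179 eV

Difference:
ΔKE = KE₁ - KE₂ = 2.2779 - 1.5179 = 0.7600 eV

Note: The difference equals the difference in work functions: 3.35 - 2.59 = 0.76 eV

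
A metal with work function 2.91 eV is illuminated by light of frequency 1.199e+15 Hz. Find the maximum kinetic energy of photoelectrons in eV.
2.0487 eV

Using Einstein's photoelectric equation: KE_max = hf - φ

First, calculate the photon energy:
E_photon = hf = (6.626×10⁻³⁴ J·s)(1.199e+15 Hz)
E_photon = 4.9587 eV

Then, the maximum kinetic energy:
KE_max = E_photon - φ = 4.9587 eV - 2.91 eV = 2.0487 eV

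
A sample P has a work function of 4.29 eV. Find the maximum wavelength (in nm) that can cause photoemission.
289.01 nm

The threshold wavelength is when the photon energy equals the work function:
hc/λ₀ = φ

Solving for λ₀:
λ₀ = hc/φ = (6.626×10⁻³⁴ J·s)(3×10⁸ m/s) / (4.29 eV × 1.602×10⁻¹⁹ J/eV)
λ₀ = 289.01 nm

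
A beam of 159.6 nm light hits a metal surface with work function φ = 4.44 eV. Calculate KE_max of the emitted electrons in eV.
3.3284 eV

Using Einstein's photoelectric equation: KE_max = hf - φ = hc/λ - φ

First, calculate the photon energy:
E_photon = hc/λ = (6.626×10⁻³⁴ J·s)(3×10⁸ m/s) / (159.6×10⁻⁹ m)
E_photon = 7.7684 eV

Then, the maximum kinetic energy:
KE_max = E_photon - φ = 7.7684 eV - 4.44 eV = 3.3284 eV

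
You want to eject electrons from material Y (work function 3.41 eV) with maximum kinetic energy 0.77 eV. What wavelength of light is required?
296.61 nm

From Einstein's equation: KE_max = hc/λ - φ

Rearranging for λ:
hc/λ = KE_max + φ
λ = hc/(KE_max + φ)

Required photon energy:
E_photon = KE_max + φ = 0.77 + 3.41 = 4.18 eV

Required wavelength:
λ = hc/E_photon = (6.626×10⁻³⁴)(3×10⁸) / (4.18 × 1.602×10⁻¹⁹)
λ = 296.61 nm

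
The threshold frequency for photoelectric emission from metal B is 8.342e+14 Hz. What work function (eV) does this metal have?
3.45 eV

At the threshold frequency, photon energy equals work function:
φ = hf₀

Calculating:
φ = (6.626×10⁻³⁴ J·s)(8.342e+14 Hz)
φ = 3.45 eV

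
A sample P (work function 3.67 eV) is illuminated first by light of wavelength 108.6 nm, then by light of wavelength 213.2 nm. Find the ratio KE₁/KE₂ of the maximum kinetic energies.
3.6108

Using Einstein's equation: KE_max = hc/λ - φ

For λ₁ = 108.6 nm:
E₁ = hc/λ₁ = 11.4166 eV
KE₁ = E₁ - φ = 11.4166 - 3.67 = 7.7466 eV

For λ₂ = 213.2 nm:
E₂ = hc/λ₂ = 5.8154 eV
KE₂ = E₂ - φ = 5.8154 - 3.67 = 2.1454 eV

Ratio: KE₁/KE₂ = 7.7466/2.1454 = 3.6108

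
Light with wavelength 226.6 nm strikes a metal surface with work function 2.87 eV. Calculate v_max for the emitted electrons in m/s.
9.5662e+05 m/s

First, find the maximum kinetic energy:
E_photon = hc/λ = 5.4715 eV
KE_max = E_photon - φ = 5.4715 - 2.87 = 2.6015 eV

Convert to Joules: KE_max = 2.6015 × 1.602×10⁻¹⁹ J = 4.1681e-19 J

Then use KE = ½mv² to find velocity:
v = √(2·KE/m) = √(2 × 4.1681e-19 J / 9.109e-31 kg)
v = 9.5662e+05 m/s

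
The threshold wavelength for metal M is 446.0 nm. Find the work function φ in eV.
2.78 eV

At the threshold wavelength, photon energy equals work function:
φ = hc/λ₀

Calculating:
φ = (6.626×10⁻³⁴ J·s)(3×10⁸ m/s) / (446.0×10⁻⁹ m)
φ = 2.78 eV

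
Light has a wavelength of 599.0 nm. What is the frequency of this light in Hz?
5.0049e+14 Hz

Using the wave equation: c = fλ

Solving for frequency:
f = c/λ = (3×10⁸ m/s) / (599.0×10⁻⁹ m)
f = 5.0049e+14 Hz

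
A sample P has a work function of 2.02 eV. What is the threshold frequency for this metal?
4.8843e+14 Hz

The threshold frequency is when the photon energy equals the work function:
hf₀ = φ

Solving for f₀:
f₀ = φ/h = (2.02 eV × 1.602×10⁻¹⁹ J/eV) / (6.626×10⁻³⁴ J·s)
f₀ = 4.8843e+14 Hz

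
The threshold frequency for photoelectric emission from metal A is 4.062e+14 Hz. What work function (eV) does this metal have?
1.68 eV

At the threshold frequency, photon energy equals work function:
φ = hf₀

Calculating:
φ = (6.626×10⁻³⁴ J·s)(4.062e+14 Hz)
φ = 1.68 eV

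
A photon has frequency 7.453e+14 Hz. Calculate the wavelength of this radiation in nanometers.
402.24 nm

Using the wave equation: c = fλ

Solving for wavelength:
λ = c/f = (3×10⁸ m/s) / (7.453e+14 Hz)
λ = 402.24 nm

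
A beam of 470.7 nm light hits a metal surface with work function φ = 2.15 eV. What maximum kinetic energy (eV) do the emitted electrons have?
0.4840 eV

Using Einstein's photoelectric equation: KE_max = hf - φ = hc/λ - φ

First, calculate the photon energy:
E_photon = hc/λ = (6.626×10⁻³⁴ J·s)(3×10⁸ m/s) / (470.7×10⁻⁹ m)
E_photon = 2.6340 eV

Then, the maximum kinetic energy:
KE_max = E_photon - φ = 2.6340 eV - 2.15 eV = 0.4840 eV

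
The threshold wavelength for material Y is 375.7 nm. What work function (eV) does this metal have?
3.30 eV

At the threshold wavelength, photon energy equals work function:
φ = hc/λ₀

Calculating:
φ = (6.626×10⁻³⁴ J·s)(3×10⁸ m/s) / (375.7×10⁻⁹ m)
φ = 3.30 eV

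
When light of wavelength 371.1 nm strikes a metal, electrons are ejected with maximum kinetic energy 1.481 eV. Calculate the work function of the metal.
1.86 eV

From Einstein's photoelectric equation: KE_max = hf - φ = hc/λ - φ

Rearranging for φ:
φ = hc/λ - KE_max

Calculate photon energy:
E_photon = hc/λ = 3.3410 eV

Therefore:
φ = 3.3410 - 1.481 = 1.86 eV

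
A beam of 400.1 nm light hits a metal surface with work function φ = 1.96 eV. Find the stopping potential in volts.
1.1388 V

The stopping potential V_s satisfies: eV_s = KE_max

First, find KE_max using Einstein's equation:
E_photon = hc/λ = 3.0988 eV
KE_max = E_photon - φ = 3.0988 - 1.96 = 1.1388 eV

Since eV_s = KE_max:
V_s = KE_max/e = 1.1388 V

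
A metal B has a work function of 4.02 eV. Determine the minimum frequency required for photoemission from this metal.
9.7203e+14 Hz

The threshold frequency is when the photon energy equals the work function:
hf₀ = φ

Solving for f₀:
f₀ = φ/h = (4.02 eV × 1.602×10⁻¹⁹ J/eV) / (6.626×10⁻³⁴ J·s)
f₀ = 9.7203e+14 Hz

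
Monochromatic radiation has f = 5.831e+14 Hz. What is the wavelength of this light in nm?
514.14 nm

Using the wave equation: c = fλ

Solving for wavelength:
λ = c/f = (3×10⁸ m/s) / (5.831e+14 Hz)
λ = 514.14 nm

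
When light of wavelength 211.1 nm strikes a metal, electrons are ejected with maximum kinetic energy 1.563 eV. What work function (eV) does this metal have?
4.31 eV

From Einstein's photoelectric equation: KE_max = hf - φ = hc/λ - φ

Rearranging for φ:
φ = hc/λ - KE_max

Calculate photon energy:
E_photon = hc/λ = 5.8732 eV

Therefore:
φ = 5.8732 - 1.563 = 4.31 eV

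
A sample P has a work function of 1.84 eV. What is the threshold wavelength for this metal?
673.83 nm

The threshold wavelength is when the photon energy equals the work function:
hc/λ₀ = φ

Solving for λ₀:
λ₀ = hc/φ = (6.626×10⁻³⁴ J·s)(3×10⁸ m/s) / (1.84 eV × 1.602×10⁻¹⁹ J/eV)
λ₀ = 673.83 nm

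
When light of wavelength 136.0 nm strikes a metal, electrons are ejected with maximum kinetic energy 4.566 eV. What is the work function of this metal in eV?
4.55 eV

From Einstein's photoelectric equation: KE_max = hf - φ = hc/λ - φ

Rearranging for φ:
φ = hc/λ - KE_max

Calculate photon energy:
E_photon = hc/λ = 9.1165 eV

Therefore:
φ = 9.1165 - 4.566 = 4.55 eV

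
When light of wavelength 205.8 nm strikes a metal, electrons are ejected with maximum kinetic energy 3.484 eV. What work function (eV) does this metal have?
2.54 eV

From Einstein's photoelectric equation: KE_max = hf - φ = hc/λ - φ

Rearranging for φ:
φ = hc/λ - KE_max

Calculate photon energy:
E_photon = hc/λ = 6.0245 eV

Therefore:
φ = 6.0245 - 3.484 = 2.54 eV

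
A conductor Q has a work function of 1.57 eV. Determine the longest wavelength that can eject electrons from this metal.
789.71 nm

The threshold wavelength is when the photon energy equals the work function:
hc/λ₀ = φ

Solving for λ₀:
λ₀ = hc/φ = (6.626×10⁻³⁴ J·s)(3×10⁸ m/s) / (1.57 eV × 1.602×10⁻¹⁹ J/eV)
λ₀ = 789.71 nm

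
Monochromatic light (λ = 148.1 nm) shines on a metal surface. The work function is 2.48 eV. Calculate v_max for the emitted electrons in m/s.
1.4396e+06 m/s

First, find the maximum kinetic energy:
E_photon = hc/λ = 8.3717 eV
KE_max = E_photon - φ = 8.3717 - 2.48 = 5.8917 eV

Convert to Joules: KE_max = 5.8917 × 1.602×10⁻¹⁹ J = 9.4395e-19 J

Then use KE = ½mv² to find velocity:
v = √(2·KE/m) = √(2 × 9.4395e-19 J / 9.109e-31 kg)
v = 1.4396e+06 m/s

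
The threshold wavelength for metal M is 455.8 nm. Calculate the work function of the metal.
2.72 eV

At the threshold wavelength, photon energy equals work function:
φ = hc/λ₀

Calculating:
φ = (6.626×10⁻³⁴ J·s)(3×10⁸ m/s) / (455.8×10⁻⁹ m)
φ = 2.72 eV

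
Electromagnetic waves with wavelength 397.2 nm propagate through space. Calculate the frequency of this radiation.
7.5476e+14 Hz

Using the wave equation: c = fλ

Solving for frequency:
f = c/λ = (3×10⁸ m/s) / (397.2×10⁻⁹ m)
f = 7.5476e+14 Hz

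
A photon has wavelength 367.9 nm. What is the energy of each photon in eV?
3.3701 eV

Using E = hf = hc/λ:

E = hc/λ = (6.626×10⁻³⁴ J·s)(3×10⁸ m/s) / (367.9×10⁻⁹ m)
E = 3.3701 eV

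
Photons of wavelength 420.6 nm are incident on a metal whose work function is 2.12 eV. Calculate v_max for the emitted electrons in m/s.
5.3962e+05 m/s

First, find the maximum kinetic energy:
E_photon = hc/λ = 2.9478 eV
KE_max = E_photon - φ = 2.9478 - 2.12 = 0.8278 eV

Convert to Joules: KE_max = 0.8278 × 1.602×10⁻¹⁹ J = 1.3263e-19 J

Then use KE = ½mv² to find velocity:
v = √(2·KE/m) = √(2 × 1.3263e-19 J / 9.109e-31 kg)
v = 5.3962e+05 m/s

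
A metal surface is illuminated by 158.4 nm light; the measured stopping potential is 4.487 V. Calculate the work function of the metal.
3.34 eV

The stopping potential gives the maximum kinetic energy: KE_max = eV_s = 4.487 eV

From Einstein's photoelectric equation: KE_max = hc/λ - φ
Rearranging: φ = hc/λ - KE_max

Calculate photon energy:
E_photon = hc/λ = (6.626×10⁻³⁴ J·s)(3×10⁸ m/s) / (158.4×10⁻⁹ m) = 7.8273 eV

Therefore:
φ = 7.8273 - 4.487 = 3.34 eV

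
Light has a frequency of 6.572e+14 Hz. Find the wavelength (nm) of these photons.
456.17 nm

Using the wave equation: c = fλ

Solving for wavelength:
λ = c/f = (3×10⁸ m/s) / (6.572e+14 Hz)
λ = 456.17 nm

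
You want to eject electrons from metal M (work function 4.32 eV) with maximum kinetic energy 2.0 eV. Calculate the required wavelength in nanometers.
196.18 nm

From Einstein's equation: KE_max = hc/λ - φ

Rearranging for λ:
hc/λ = KE_max + φ
λ = hc/(KE_max + φ)

Required photon energy:
E_photon = KE_max + φ = 2.0 + 4.32 = 6.32 eV

Required wavelength:
λ = hc/E_photon = (6.626×10⁻³⁴)(3×10⁸) / (6.32 × 1.602×10⁻¹⁹)
λ = 196.18 nm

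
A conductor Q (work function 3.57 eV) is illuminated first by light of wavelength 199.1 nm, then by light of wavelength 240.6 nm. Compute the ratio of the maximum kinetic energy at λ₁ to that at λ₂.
1.6785

Using Einstein's equation: KE_max = hc/λ - φ

For λ₁ = 199.1 nm:
E₁ = hc/λ₁ = 6.2272 eV
KE₁ = E₁ - φ = 6.2272 - 3.57 = 2.6572 eV

For λ₂ = 240.6 nm:
E₂ = hc/λ₂ = 5.1531 eV
KE₂ = E₂ - φ = 5.1531 - 3.57 = 1.5831 eV

Ratio: KE₁/KE₂ = 2.6572/1.5831 = 1.6785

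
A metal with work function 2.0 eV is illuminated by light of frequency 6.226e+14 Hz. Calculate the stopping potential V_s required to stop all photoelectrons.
0.5749 V

The stopping potential V_s satisfies: eV_s = KE_max

First, find KE_max using Einstein's equation:
E_photon = hf = (6.626×10⁻³⁴ J·s)(6.226e+14 Hz) = 2.5749 eV
KE_max = E_photon - φ = 2.5749 - 2.0 = 0.5749 eV

Since eV_s = KE_max:
V_s = KE_max/e = 0.5749 V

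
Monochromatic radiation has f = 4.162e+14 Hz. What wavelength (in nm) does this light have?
720.31 nm

Using the wave equation: c = fλ

Solving for wavelength:
λ = c/f = (3×10⁸ m/s) / (4.162e+14 Hz)
λ = 720.31 nm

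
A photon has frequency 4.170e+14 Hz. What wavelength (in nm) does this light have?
718.93 nm

Using the wave equation: c = fλ

Solving for wavelength:
λ = c/f = (3×10⁸ m/s) / (4.170e+14 Hz)
λ = 718.93 nm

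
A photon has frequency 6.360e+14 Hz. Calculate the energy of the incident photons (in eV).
2.6303 eV

Using E = hf:

E = hf = (6.626×10⁻³⁴ J·s)(6.360e+14 Hz)
E = 2.6303 eV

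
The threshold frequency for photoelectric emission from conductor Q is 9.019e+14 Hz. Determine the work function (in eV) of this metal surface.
3.73 eV

At the threshold frequency, photon energy equals work function:
φ = hf₀

Calculating:
φ = (6.626×10⁻³⁴ J·s)(9.019e+14 Hz)
φ = 3.73 eV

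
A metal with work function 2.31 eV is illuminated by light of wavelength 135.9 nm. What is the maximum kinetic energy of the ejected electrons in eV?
6.8132 eV

Using Einstein's photoelectric equation: KE_max = hf - φ = hc/λ - φ

First, calculate the photon energy:
E_photon = hc/λ = (6.626×10⁻³⁴ J·s)(3×10⁸ m/s) / (135.9×10⁻⁹ m)
E_photon = 9.1232 eV

Then, the maximum kinetic energy:
KE_max = E_photon - φ = 9.1232 eV - 2.31 eV = 6.8132 eV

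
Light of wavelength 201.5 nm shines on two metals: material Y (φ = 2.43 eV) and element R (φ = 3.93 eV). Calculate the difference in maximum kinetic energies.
1.5000 eV

Using KE_max = hc/λ - φ for each metal:

Photon energy: E = hc/λ = 6.1531 eV

For material Y (φ₁ = 2.43 eV):
KE₁ = E - φ₁ = 6.1531 - 2.43 = 3.7231 eV

For element R (φ₂ = 3.93 eV):
KE₂ = E - φ₂ = 6.1531 - 3.93 = 2.2231 eV

Difference:
ΔKE = KE₁ - KE₂ = 3.7231 - 2.2231 = 1.5000 eV

Note: The difference equals the difference in work functions: 3.93 - 2.43 = 1.50 eV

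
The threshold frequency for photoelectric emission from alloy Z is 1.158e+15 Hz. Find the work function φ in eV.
4.79 eV

At the threshold frequency, photon energy equals work function:
φ = hf₀

Calculating:
φ = (6.626×10⁻³⁴ J·s)(1.158e+15 Hz)
φ = 4.79 eV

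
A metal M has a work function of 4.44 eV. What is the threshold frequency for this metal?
1.0736e+15 Hz

The threshold frequency is when the photon energy equals the work function:
hf₀ = φ

Solving for f₀:
f₀ = φ/h = (4.44 eV × 1.602×10⁻¹⁹ J/eV) / (6.626×10⁻³⁴ J·s)
f₀ = 1.0736e+15 Hz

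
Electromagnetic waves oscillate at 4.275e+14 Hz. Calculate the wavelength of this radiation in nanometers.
701.27 nm

Using the wave equation: c = fλ

Solving for wavelength:
λ = c/f = (3×10⁸ m/s) / (4.275e+14 Hz)
λ = 701.27 nm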